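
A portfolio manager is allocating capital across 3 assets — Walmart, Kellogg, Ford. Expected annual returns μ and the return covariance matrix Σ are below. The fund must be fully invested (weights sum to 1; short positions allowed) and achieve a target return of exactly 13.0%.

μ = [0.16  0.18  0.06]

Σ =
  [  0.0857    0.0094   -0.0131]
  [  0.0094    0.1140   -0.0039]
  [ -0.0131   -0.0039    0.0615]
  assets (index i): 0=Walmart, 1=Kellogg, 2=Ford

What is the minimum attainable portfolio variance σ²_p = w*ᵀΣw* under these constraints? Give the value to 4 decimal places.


0.0258

x=Σ⁻¹μ = [1.9320  1.4703  1.4804]
y=Σ⁻¹𝟙 = [13.7715  8.3110  19.7206]
a=μᵀx=0.662594  b=𝟙ᵀx=4.882664  c=𝟙ᵀy=41.803172  D=ac−b²=3.858127
λ₁=(c·0.130−b)/D = (41.803172·0.130−4.882664)/3.858127 = 0.143009
λ₂=(a−b·0.130)/D = (0.662594−4.882664·0.130)/3.858127 = 0.007218
w* = 0.143009·x + 0.007218·y:
  w_0 = 0.143009·1.9320 + 0.007218·13.7715 = 0.3757  (Walmart)
  w_1 = 0.143009·1.4703 + 0.007218·8.3110 = 0.2703  (Kellogg)
  w_2 = 0.143009·1.4804 + 0.007218·19.7206 = 0.3541  (Ford)
Σw_i=1.0000  μᵀw=0.1300
σ²=wᵀΣw=λ₁·μ_p+λ₂ = 0.143009·0.130 + 0.007218 = 0.025809 ≈ 0.0258


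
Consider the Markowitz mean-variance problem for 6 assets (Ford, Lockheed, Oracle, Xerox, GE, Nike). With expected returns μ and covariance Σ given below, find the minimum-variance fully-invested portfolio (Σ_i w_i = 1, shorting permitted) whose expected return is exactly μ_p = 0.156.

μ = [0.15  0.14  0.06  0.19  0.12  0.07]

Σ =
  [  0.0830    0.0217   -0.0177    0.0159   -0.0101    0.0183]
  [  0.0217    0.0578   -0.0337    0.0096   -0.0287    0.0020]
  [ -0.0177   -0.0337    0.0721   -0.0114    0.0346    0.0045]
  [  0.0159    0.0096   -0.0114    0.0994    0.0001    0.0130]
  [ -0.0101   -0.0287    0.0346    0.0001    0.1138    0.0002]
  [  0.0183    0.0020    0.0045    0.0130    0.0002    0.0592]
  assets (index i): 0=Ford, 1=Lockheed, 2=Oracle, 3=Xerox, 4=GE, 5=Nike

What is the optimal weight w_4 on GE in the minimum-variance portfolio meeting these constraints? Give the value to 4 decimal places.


0.1847

x=Σ⁻¹μ = [1.1590  3.8542  2.5110  1.6218  1.3642  0.1423]
y=Σ⁻¹𝟙 = [6.5211  33.9361  27.2984  7.5579  9.6007  9.9624]
a=μᵀx=1.345914  b=𝟙ᵀx=10.652584  c=𝟙ᵀy=94.876670  D=ac−b²=14.218252
λ₁=(c·0.156−b)/D = (94.876670·0.156−10.652584)/14.218252 = 0.291750
λ₂=(a−b·0.156)/D = (1.345914−10.652584·0.156)/14.218252 = -0.022217
w* = 0.291750·x + -0.022217·y:
  w_0 = 0.291750·1.1590 + -0.022217·6.5211 = 0.1933  (Ford)
  w_1 = 0.291750·3.8542 + -0.022217·33.9361 = 0.3705  (Lockheed)
  w_2 = 0.291750·2.5110 + -0.022217·27.2984 = 0.1261  (Oracle)
  w_3 = 0.291750·1.6218 + -0.022217·7.5579 = 0.3053  (Xerox)
  w_4 = 0.291750·1.3642 + -0.022217·9.6007 = 0.1847  (GE)
  w_5 = 0.291750·0.1423 + -0.022217·9.9624 = -0.1798  (Nike)
Σw_i=1.0000  μᵀw=0.1560
σ²=wᵀΣw=λ₁·μ_p+λ₂ = 0.291750·0.156 + -0.022217 = 0.023296 ≈ 0.0233


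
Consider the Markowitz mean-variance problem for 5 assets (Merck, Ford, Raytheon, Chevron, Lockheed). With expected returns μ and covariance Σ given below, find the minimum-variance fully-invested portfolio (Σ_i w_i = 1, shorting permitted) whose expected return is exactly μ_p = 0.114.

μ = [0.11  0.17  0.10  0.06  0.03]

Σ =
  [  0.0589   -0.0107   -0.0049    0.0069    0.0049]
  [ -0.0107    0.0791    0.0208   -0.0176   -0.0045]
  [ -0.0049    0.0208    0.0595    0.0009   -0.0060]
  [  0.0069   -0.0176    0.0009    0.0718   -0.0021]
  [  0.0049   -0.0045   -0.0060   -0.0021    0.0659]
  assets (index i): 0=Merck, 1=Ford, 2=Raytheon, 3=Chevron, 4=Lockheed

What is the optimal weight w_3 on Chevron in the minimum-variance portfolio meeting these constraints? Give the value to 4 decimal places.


0.1633

x=Σ⁻¹μ = [2.2108  2.4850  1.0352  1.2367  0.5942]
y=Σ⁻¹𝟙 = [17.7286  15.9347  14.1372  16.4427  16.7555]
a=μᵀx=0.861194  b=𝟙ᵀx=7.561995  c=𝟙ᵀy=80.998751  D=ac−b²=12.571832
λ₁=(c·0.114−b)/D = (80.998751·0.114−7.561995)/12.571832 = 0.132985
λ₂=(a−b·0.114)/D = (0.861194−7.561995·0.114)/12.571832 = -0.000070
w* = 0.132985·x + -0.000070·y:
  w_0 = 0.132985·2.2108 + -0.000070·17.7286 = 0.2928  (Merck)
  w_1 = 0.132985·2.4850 + -0.000070·15.9347 = 0.3294  (Ford)
  w_2 = 0.132985·1.0352 + -0.000070·14.1372 = 0.1367  (Raytheon)
  w_3 = 0.132985·1.2367 + -0.000070·16.4427 = 0.1633  (Chevron)
  w_4 = 0.132985·0.5942 + -0.000070·16.7555 = 0.0779  (Lockheed)
Σw_i=1.0000  μᵀw=0.1140
σ²=wᵀΣw=λ₁·μ_p+λ₂ = 0.132985·0.114 + -0.000070 = 0.015091 ≈ 0.0151


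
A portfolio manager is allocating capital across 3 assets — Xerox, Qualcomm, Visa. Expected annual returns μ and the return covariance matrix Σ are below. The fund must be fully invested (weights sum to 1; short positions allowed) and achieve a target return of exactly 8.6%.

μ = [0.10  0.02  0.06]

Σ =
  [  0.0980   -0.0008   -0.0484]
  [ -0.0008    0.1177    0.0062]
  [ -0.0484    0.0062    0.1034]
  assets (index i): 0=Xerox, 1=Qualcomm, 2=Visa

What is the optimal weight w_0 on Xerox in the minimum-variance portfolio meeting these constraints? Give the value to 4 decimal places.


u=Σ⁻¹μ = [1.6969  0.1094  1.3680]
v=Σ⁻¹𝟙 = [19.2710  7.6668  18.2319]
a=μᵀu=0.253963  b=𝟙ᵀu=3.174354  c=𝟙ᵀv=45.169732  D=ac−b²=1.394913
λ₁=(c·0.086−b)/D = (45.169732·0.086−3.174354)/1.394913 = 0.509167
λ₂=(a−b·0.086)/D = (0.253963−3.174354·0.086)/1.394913 = -0.013644
w* = 0.509167·u + -0.013644·v:
  w_0 = 0.509167·1.6969 + -0.013644·19.2710 = 0.6011  (Xerox)
  w_1 = 0.509167·0.1094 + -0.013644·7.6668 = -0.0489  (Qualcomm)
  w_2 = 0.509167·1.3680 + -0.013644·18.2319 = 0.4478  (Visa)
Σw_i=1.0000  μᵀw=0.0860
σ²=wᵀΣw=λ₁·μ_p+λ₂ = 0.509167·0.086 + -0.013644 = 0.030145 ≈ 0.0301

0.6011


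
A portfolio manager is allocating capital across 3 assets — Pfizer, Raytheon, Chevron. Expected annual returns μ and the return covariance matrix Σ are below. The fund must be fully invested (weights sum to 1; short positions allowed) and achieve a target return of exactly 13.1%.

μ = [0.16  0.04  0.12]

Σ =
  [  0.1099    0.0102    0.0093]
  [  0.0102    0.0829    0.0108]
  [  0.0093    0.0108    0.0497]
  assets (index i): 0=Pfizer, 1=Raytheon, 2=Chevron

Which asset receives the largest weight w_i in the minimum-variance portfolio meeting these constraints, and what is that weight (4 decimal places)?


x=Σ⁻¹μ = [1.2684  0.0441  2.1676]
y=Σ⁻¹𝟙 = [6.8332  9.0227  16.8814]
a=μᵀx=0.464808  b=𝟙ᵀx=3.479993  c=𝟙ᵀy=32.737331  D=ac−b²=3.106227
λ₁=(c·0.131−b)/D = (32.737331·0.131−3.479993)/3.106227 = 0.260315
λ₂=(a−b·0.131)/D = (0.464808−3.479993·0.131)/3.106227 = 0.002875
w* = 0.260315·x + 0.002875·y:
  w_0 = 0.260315·1.2684 + 0.002875·6.8332 = 0.3498  (Pfizer)
  w_1 = 0.260315·0.0441 + 0.002875·9.0227 = 0.0374  (Raytheon)
  w_2 = 0.260315·2.1676 + 0.002875·16.8814 = 0.6128  (Chevron)
Σw_i=1.0000  μᵀw=0.1310
σ²=wᵀΣw=λ₁·μ_p+λ₂ = 0.260315·0.131 + 0.002875 = 0.036976 ≈ 0.0370

Chevron (0.6128)


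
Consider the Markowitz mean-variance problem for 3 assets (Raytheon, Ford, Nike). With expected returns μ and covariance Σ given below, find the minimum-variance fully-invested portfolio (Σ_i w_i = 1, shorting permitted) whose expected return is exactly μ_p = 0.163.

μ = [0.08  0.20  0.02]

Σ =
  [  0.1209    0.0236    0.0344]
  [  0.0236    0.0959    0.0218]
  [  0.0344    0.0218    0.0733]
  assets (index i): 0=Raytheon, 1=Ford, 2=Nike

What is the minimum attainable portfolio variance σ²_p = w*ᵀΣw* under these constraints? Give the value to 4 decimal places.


x=Σ⁻¹μ = [0.4048  2.1097  -0.5446]
y=Σ⁻¹𝟙 = [4.1423  7.2382  9.5459]
a=μᵀx=0.443430  b=𝟙ᵀx=1.969937  c=𝟙ᵀy=20.926342  D=ac−b²=5.398718
λ₁=(c·0.163−b)/D = (20.926342·0.163−1.969937)/5.398718 = 0.266926
λ₂=(a−b·0.163)/D = (0.443430−1.969937·0.163)/5.398718 = 0.022659
w* = 0.266926·x + 0.022659·y:
  w_0 = 0.266926·0.4048 + 0.022659·4.1423 = 0.2019  (Raytheon)
  w_1 = 0.266926·2.1097 + 0.022659·7.2382 = 0.7271  (Ford)
  w_2 = 0.266926·-0.5446 + 0.022659·9.5459 = 0.0709  (Nike)
Σw_i=1.0000  μᵀw=0.1630
σ²=wᵀΣw=λ₁·μ_p+λ₂ = 0.266926·0.163 + 0.022659 = 0.066168 ≈ 0.0662

0.0662


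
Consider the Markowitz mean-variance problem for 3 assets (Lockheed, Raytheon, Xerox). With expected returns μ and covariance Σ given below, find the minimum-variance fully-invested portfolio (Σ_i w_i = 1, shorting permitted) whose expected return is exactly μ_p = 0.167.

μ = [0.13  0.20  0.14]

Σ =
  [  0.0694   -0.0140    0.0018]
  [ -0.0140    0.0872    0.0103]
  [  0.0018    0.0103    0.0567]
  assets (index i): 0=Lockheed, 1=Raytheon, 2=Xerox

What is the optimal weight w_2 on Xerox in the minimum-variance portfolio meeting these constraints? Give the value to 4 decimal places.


u=Σ⁻¹μ = [2.3136  2.4343  1.9535]
v=Σ⁻¹𝟙 = [16.5178  12.3638  14.8663]
a=μᵀu=1.061112  b=𝟙ᵀu=6.701363  c=𝟙ᵀv=43.747936  D=ac−b²=1.513188
λ₁=(c·0.167−b)/D = (43.747936·0.167−6.701363)/1.513188 = 0.399516
λ₂=(a−b·0.167)/D = (1.061112−6.701363·0.167)/1.513188 = -0.038340
w* = 0.399516·u + -0.038340·v:
  w_0 = 0.399516·2.3136 + -0.038340·16.5178 = 0.2910  (Lockheed)
  w_1 = 0.399516·2.4343 + -0.038340·12.3638 = 0.4985  (Raytheon)
  w_2 = 0.399516·1.9535 + -0.038340·14.8663 = 0.2105  (Xerox)
Σw_i=1.0000  μᵀw=0.1670
σ²=wᵀΣw=λ₁·μ_p+λ₂ = 0.399516·0.167 + -0.038340 = 0.028379 ≈ 0.0284

0.2105


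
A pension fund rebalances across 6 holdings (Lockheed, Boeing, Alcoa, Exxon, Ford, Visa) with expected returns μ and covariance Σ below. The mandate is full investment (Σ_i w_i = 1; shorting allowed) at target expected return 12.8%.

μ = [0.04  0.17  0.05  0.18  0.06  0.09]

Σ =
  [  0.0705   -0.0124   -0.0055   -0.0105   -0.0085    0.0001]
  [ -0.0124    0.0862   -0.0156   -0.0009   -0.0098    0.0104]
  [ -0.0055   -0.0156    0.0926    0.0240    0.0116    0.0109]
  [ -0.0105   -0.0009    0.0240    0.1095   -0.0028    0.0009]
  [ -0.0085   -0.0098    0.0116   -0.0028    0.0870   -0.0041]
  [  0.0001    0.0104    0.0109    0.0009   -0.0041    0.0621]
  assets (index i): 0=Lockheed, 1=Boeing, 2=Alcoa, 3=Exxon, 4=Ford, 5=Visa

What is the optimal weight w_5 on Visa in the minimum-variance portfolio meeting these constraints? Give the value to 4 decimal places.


0.1311

u=Σ⁻¹μ = [1.3809  2.2396  0.2742  1.7551  1.1474  1.0742]
v=Σ⁻¹𝟙 = [21.0306  16.5513  8.9732  9.6016  15.1189  12.5814]
a=μᵀu=0.931109  b=𝟙ᵀu=7.871337  c=𝟙ᵀv=83.856839  D=ac−b²=16.121920
λ₁=(c·0.128−b)/D = (83.856839·0.128−7.871337)/16.121920 = 0.177543
λ₂=(a−b·0.128)/D = (0.931109−7.871337·0.128)/16.121920 = -0.004740
w* = 0.177543·u + -0.004740·v:
  w_0 = 0.177543·1.3809 + -0.004740·21.0306 = 0.1455  (Lockheed)
  w_1 = 0.177543·2.2396 + -0.004740·16.5513 = 0.3192  (Boeing)
  w_2 = 0.177543·0.2742 + -0.004740·8.9732 = 0.0062  (Alcoa)
  w_3 = 0.177543·1.7551 + -0.004740·9.6016 = 0.2661  (Exxon)
  w_4 = 0.177543·1.1474 + -0.004740·15.1189 = 0.1320  (Ford)
  w_5 = 0.177543·1.0742 + -0.004740·12.5814 = 0.1311  (Visa)
Σw_i=1.0000  μᵀw=0.1280
σ²=wᵀΣw=λ₁·μ_p+λ₂ = 0.177543·0.128 + -0.004740 = 0.017985 ≈ 0.0180


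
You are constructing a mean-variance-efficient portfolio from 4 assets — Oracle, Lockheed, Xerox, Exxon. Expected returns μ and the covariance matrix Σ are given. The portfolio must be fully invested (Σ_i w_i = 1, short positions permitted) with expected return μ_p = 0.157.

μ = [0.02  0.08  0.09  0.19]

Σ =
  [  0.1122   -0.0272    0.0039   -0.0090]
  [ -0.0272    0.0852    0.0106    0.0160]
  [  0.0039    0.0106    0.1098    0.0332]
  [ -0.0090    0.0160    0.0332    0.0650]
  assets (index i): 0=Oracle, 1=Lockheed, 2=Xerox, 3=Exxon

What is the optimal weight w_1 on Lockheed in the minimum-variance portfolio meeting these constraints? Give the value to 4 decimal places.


p=Σ⁻¹μ = [0.5601  0.5854  -0.1425  2.9293]
q=Σ⁻¹𝟙 = [12.9333  13.1415  3.7422  12.0292]
a=μᵀp=0.601778  b=𝟙ᵀp=3.932320  c=𝟙ᵀq=41.846099  D=ac−b²=9.718920
λ₁=(c·0.157−b)/D = (41.846099·0.157−3.932320)/9.718920 = 0.271380
λ₂=(a−b·0.157)/D = (0.601778−3.932320·0.157)/9.718920 = -0.001605
w* = 0.271380·p + -0.001605·q:
  w_0 = 0.271380·0.5601 + -0.001605·12.9333 = 0.1312  (Oracle)
  w_1 = 0.271380·0.5854 + -0.001605·13.1415 = 0.1378  (Lockheed)
  w_2 = 0.271380·-0.1425 + -0.001605·3.7422 = -0.0447  (Xerox)
  w_3 = 0.271380·2.9293 + -0.001605·12.0292 = 0.7756  (Exxon)
Σw_i=1.0000  μᵀw=0.1570
σ²=wᵀΣw=λ₁·μ_p+λ₂ = 0.271380·0.157 + -0.001605 = 0.041002 ≈ 0.0410

0.1378


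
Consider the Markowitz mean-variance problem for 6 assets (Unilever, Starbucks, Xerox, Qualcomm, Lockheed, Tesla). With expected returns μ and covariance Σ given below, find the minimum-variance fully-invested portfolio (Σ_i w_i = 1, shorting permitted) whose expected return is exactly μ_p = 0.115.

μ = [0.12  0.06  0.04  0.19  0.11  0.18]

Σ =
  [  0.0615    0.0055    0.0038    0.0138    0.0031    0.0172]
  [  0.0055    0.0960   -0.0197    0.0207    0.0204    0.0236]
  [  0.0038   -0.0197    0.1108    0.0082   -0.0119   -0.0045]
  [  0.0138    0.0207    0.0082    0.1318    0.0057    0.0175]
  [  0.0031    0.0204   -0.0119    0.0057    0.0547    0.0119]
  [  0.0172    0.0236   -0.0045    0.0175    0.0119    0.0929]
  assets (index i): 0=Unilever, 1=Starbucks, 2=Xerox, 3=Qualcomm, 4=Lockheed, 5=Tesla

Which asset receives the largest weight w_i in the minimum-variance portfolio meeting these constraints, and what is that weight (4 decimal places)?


x=Σ⁻¹μ = [1.2369  -0.2971  0.4285  1.0738  1.7326  1.3806]
y=Σ⁻¹𝟙 = [12.0952  6.7988  11.5124  3.2152  16.2134  4.6729]
a=μᵀx=0.790861  b=𝟙ᵀx=5.555325  c=𝟙ᵀy=54.507889  D=ac−b²=12.246508
λ₁=(c·0.115−b)/D = (54.507889·0.115−5.555325)/12.246508 = 0.058227
λ₂=(a−b·0.115)/D = (0.790861−5.555325·0.115)/12.246508 = 0.012412
w* = 0.058227·x + 0.012412·y:
  w_0 = 0.058227·1.2369 + 0.012412·12.0952 = 0.2221  (Unilever)
  w_1 = 0.058227·-0.2971 + 0.012412·6.7988 = 0.0671  (Starbucks)
  w_2 = 0.058227·0.4285 + 0.012412·11.5124 = 0.1678  (Xerox)
  w_3 = 0.058227·1.0738 + 0.012412·3.2152 = 0.1024  (Qualcomm)
  w_4 = 0.058227·1.7326 + 0.012412·16.2134 = 0.3021  (Lockheed)
  w_5 = 0.058227·1.3806 + 0.012412·4.6729 = 0.1384  (Tesla)
Σw_i=1.0000  μᵀw=0.1150
σ²=wᵀΣw=λ₁·μ_p+λ₂ = 0.058227·0.115 + 0.012412 = 0.019108 ≈ 0.0191

Lockheed (0.3021)


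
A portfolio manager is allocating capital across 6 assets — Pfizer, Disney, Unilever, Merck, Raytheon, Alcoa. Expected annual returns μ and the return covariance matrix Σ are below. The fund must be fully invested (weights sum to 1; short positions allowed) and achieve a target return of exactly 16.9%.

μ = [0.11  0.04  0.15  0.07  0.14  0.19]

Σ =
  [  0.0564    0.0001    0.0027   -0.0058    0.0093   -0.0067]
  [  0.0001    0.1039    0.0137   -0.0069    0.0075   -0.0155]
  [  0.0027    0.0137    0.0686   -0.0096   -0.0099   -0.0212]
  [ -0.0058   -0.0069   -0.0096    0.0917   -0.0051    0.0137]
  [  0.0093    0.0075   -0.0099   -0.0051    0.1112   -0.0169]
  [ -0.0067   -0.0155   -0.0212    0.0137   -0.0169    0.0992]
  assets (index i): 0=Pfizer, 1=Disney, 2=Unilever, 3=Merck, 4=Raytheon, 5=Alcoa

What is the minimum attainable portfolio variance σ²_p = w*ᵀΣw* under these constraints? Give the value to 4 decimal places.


0.0206

g=Σ⁻¹μ = [1.9305  0.3122  3.3774  0.9173  1.8766  3.0093]
h=Σ⁻¹𝟙 = [18.1568  9.4590  20.9265  13.0068  11.9552  17.4975]
a=μᵀg=1.630159  b=𝟙ᵀg=11.423313  c=𝟙ᵀh=91.001780  D=ac−b²=17.855238
λ₁=(c·0.169−b)/D = (91.001780·0.169−11.423313)/17.855238 = 0.221559
λ₂=(a−b·0.169)/D = (1.630159−11.423313·0.169)/17.855238 = -0.016823
w* = 0.221559·g + -0.016823·h:
  w_0 = 0.221559·1.9305 + -0.016823·18.1568 = 0.1223  (Pfizer)
  w_1 = 0.221559·0.3122 + -0.016823·9.4590 = -0.0900  (Disney)
  w_2 = 0.221559·3.3774 + -0.016823·20.9265 = 0.3963  (Unilever)
  w_3 = 0.221559·0.9173 + -0.016823·13.0068 = -0.0156  (Merck)
  w_4 = 0.221559·1.8766 + -0.016823·11.9552 = 0.2147  (Raytheon)
  w_5 = 0.221559·3.0093 + -0.016823·17.4975 = 0.3724  (Alcoa)
Σw_i=1.0000  μᵀw=0.1690
σ²=wᵀΣw=λ₁·μ_p+λ₂ = 0.221559·0.169 + -0.016823 = 0.020620 ≈ 0.0206


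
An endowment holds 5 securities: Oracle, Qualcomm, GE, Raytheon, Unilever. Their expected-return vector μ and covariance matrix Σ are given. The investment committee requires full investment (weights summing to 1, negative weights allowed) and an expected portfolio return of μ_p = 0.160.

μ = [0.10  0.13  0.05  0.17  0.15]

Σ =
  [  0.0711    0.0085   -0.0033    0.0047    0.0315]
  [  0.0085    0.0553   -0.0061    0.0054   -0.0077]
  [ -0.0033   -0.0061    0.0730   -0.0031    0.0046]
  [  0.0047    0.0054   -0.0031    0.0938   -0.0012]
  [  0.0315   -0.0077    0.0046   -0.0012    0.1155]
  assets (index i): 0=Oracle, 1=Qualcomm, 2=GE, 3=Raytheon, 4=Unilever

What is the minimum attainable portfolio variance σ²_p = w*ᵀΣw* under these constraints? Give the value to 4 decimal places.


0.0348

p=Σ⁻¹μ = [0.4680  2.3947  0.8956  1.6974  1.3127]
q=Σ⁻¹𝟙 = [8.8574  18.4595  15.6179  9.7596  6.9524]
a=μᵀp=0.888355  b=𝟙ᵀp=6.768359  c=𝟙ᵀq=59.646799  D=ac−b²=7.176827
λ₁=(c·0.160−b)/D = (59.646799·0.160−6.768359)/7.176827 = 0.386679
λ₂=(a−b·0.160)/D = (0.888355−6.768359·0.160)/7.176827 = -0.027113
w* = 0.386679·p + -0.027113·q:
  w_0 = 0.386679·0.4680 + -0.027113·8.8574 = -0.0592  (Oracle)
  w_1 = 0.386679·2.3947 + -0.027113·18.4595 = 0.4255  (Qualcomm)
  w_2 = 0.386679·0.8956 + -0.027113·15.6179 = -0.0771  (GE)
  w_3 = 0.386679·1.6974 + -0.027113·9.7596 = 0.3918  (Raytheon)
  w_4 = 0.386679·1.3127 + -0.027113·6.9524 = 0.3191  (Unilever)
Σw_i=1.0000  μᵀw=0.1600
σ²=wᵀΣw=λ₁·μ_p+λ₂ = 0.386679·0.160 + -0.027113 = 0.034756 ≈ 0.0348


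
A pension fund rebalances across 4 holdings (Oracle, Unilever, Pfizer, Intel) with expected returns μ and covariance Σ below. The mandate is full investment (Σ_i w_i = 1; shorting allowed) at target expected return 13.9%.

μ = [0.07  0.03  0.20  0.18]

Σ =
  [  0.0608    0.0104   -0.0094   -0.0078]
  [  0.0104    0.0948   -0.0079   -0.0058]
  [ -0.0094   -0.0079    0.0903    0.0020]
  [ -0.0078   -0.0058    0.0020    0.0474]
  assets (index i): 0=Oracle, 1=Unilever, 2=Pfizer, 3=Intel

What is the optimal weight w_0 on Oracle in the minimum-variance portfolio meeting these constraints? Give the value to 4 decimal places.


x=Σ⁻¹μ = [1.9485  0.5506  2.3754  4.0852]
y=Σ⁻¹𝟙 = [19.8811  11.0354  13.5522  25.1471]
a=μᵀx=1.363327  b=𝟙ᵀx=8.959667  c=𝟙ᵀy=69.615819  D=ac−b²=14.633499
λ₁=(c·0.139−b)/D = (69.615819·0.139−8.959667)/14.633499 = 0.048993
λ₂=(a−b·0.139)/D = (1.363327−8.959667·0.139)/14.633499 = 0.008059
w* = 0.048993·x + 0.008059·y:
  w_0 = 0.048993·1.9485 + 0.008059·19.8811 = 0.2557  (Oracle)
  w_1 = 0.048993·0.5506 + 0.008059·11.0354 = 0.1159  (Unilever)
  w_2 = 0.048993·2.3754 + 0.008059·13.5522 = 0.2256  (Pfizer)
  w_3 = 0.048993·4.0852 + 0.008059·25.1471 = 0.4028  (Intel)
Σw_i=1.0000  μᵀw=0.1390
σ²=wᵀΣw=λ₁·μ_p+λ₂ = 0.048993·0.139 + 0.008059 = 0.014869 ≈ 0.0149

0.2557


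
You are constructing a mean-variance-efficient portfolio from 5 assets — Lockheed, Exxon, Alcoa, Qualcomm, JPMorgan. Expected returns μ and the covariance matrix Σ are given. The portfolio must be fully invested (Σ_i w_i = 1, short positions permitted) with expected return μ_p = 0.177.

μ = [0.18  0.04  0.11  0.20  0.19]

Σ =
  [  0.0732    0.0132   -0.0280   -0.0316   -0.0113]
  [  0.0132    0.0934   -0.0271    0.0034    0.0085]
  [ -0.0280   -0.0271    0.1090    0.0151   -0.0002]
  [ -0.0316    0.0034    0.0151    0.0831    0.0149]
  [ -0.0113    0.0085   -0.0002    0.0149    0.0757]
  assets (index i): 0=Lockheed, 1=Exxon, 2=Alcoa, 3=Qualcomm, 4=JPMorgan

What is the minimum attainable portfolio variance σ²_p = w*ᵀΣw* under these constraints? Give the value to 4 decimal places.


u=Σ⁻¹μ = [5.1106  -0.1377  1.7987  3.5643  2.5914]
v=Σ⁻¹𝟙 = [27.3777  9.7920  16.3445  16.7532  12.9430]
a=μᵀu=2.317489  b=𝟙ᵀu=12.927371  c=𝟙ᵀv=83.210442  D=ac−b²=25.722400
λ₁=(c·0.177−b)/D = (83.210442·0.177−12.927371)/25.722400 = 0.070012
λ₂=(a−b·0.177)/D = (2.317489−12.927371·0.177)/25.722400 = 0.001141
w* = 0.070012·u + 0.001141·v:
  w_0 = 0.070012·5.1106 + 0.001141·27.3777 = 0.3890  (Lockheed)
  w_1 = 0.070012·-0.1377 + 0.001141·9.7920 = 0.0015  (Exxon)
  w_2 = 0.070012·1.7987 + 0.001141·16.3445 = 0.1446  (Alcoa)
  w_3 = 0.070012·3.5643 + 0.001141·16.7532 = 0.2687  (Qualcomm)
  w_4 = 0.070012·2.5914 + 0.001141·12.9430 = 0.1962  (JPMorgan)
Σw_i=1.0000  μᵀw=0.1770
σ²=wᵀΣw=λ₁·μ_p+λ₂ = 0.070012·0.177 + 0.001141 = 0.013533 ≈ 0.0135

0.0135


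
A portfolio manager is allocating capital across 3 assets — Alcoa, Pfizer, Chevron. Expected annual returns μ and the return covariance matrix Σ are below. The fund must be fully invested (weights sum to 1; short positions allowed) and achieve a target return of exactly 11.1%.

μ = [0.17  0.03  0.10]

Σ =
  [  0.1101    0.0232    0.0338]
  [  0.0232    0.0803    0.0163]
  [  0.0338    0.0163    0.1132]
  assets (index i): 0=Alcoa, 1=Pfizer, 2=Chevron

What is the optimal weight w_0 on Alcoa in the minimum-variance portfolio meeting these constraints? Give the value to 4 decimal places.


0.4398

u=Σ⁻¹μ = [1.4261  -0.1353  0.4771]
v=Σ⁻¹𝟙 = [5.2259  9.7521  5.8693]
a=μᵀu=0.286085  b=𝟙ᵀu=1.767893  c=𝟙ᵀv=20.847250  D=ac−b²=2.838632
λ₁=(c·0.111−b)/D = (20.847250·0.111−1.767893)/2.838632 = 0.192400
λ₂=(a−b·0.111)/D = (0.286085−1.767893·0.111)/2.838632 = 0.031652
w* = 0.192400·u + 0.031652·v:
  w_0 = 0.192400·1.4261 + 0.031652·5.2259 = 0.4398  (Alcoa)
  w_1 = 0.192400·-0.1353 + 0.031652·9.7521 = 0.2826  (Pfizer)
  w_2 = 0.192400·0.4771 + 0.031652·5.8693 = 0.2776  (Chevron)
Σw_i=1.0000  μᵀw=0.1110
σ²=wᵀΣw=λ₁·μ_p+λ₂ = 0.192400·0.111 + 0.031652 = 0.053008 ≈ 0.0530


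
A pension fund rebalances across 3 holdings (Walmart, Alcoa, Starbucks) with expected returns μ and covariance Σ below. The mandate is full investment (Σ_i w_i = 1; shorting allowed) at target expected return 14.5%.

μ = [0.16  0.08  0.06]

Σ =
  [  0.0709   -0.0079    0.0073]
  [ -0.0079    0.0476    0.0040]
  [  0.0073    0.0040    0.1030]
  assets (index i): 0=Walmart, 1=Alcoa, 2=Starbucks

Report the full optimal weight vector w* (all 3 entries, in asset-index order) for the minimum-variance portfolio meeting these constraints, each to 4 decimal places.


g=Σ⁻¹μ = [2.4524  2.0601  0.3287]
h=Σ⁻¹𝟙 = [15.8750  22.9968  7.6905]
a=μᵀg=0.576911  b=𝟙ᵀg=4.841173  c=𝟙ᵀh=46.562340  D=ac−b²=3.425388
λ₁=(c·0.145−b)/D = (46.562340·0.145−4.841173)/3.425388 = 0.557708
λ₂=(a−b·0.145)/D = (0.576911−4.841173·0.145)/3.425388 = -0.036509
w* = 0.557708·g + -0.036509·h:
  w_0 = 0.557708·2.4524 + -0.036509·15.8750 = 0.7881  (Walmart)
  w_1 = 0.557708·2.0601 + -0.036509·22.9968 = 0.3093  (Alcoa)
  w_2 = 0.557708·0.3287 + -0.036509·7.6905 = -0.0975  (Starbucks)
Σw_i=1.0000  μᵀw=0.1450
σ²=wᵀΣw=λ₁·μ_p+λ₂ = 0.557708·0.145 + -0.036509 = 0.044358 ≈ 0.0444

0.7881  0.3093  -0.0975


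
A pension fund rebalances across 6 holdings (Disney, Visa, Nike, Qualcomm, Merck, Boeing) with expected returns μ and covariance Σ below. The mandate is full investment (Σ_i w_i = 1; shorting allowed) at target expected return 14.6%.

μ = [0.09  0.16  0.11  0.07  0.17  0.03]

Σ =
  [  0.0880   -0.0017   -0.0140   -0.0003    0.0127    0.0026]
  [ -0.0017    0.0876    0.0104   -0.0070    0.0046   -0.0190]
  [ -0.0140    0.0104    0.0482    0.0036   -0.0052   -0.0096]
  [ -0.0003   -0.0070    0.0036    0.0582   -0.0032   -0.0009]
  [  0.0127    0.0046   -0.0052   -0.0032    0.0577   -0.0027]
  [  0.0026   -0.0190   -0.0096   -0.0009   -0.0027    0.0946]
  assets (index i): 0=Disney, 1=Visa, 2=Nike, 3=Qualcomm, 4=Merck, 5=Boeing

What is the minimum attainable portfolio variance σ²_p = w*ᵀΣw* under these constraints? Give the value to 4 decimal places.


0.0202

p=Σ⁻¹μ = [1.0227  1.7109  2.6196  1.4292  2.9467  0.9962]
q=Σ⁻¹𝟙 = [12.7032  12.6676  25.4165  18.4138  17.5866  16.0223]
a=μᵀp=1.284814  b=𝟙ᵀp=10.725291  c=𝟙ᵀq=102.810116  D=ac−b²=17.059980
λ₁=(c·0.146−b)/D = (102.810116·0.146−10.725291)/17.059980 = 0.251172
λ₂=(a−b·0.146)/D = (1.284814−10.725291·0.146)/17.059980 = -0.016476
w* = 0.251172·p + -0.016476·q:
  w_0 = 0.251172·1.0227 + -0.016476·12.7032 = 0.0476  (Disney)
  w_1 = 0.251172·1.7109 + -0.016476·12.6676 = 0.2210  (Visa)
  w_2 = 0.251172·2.6196 + -0.016476·25.4165 = 0.2392  (Nike)
  w_3 = 0.251172·1.4292 + -0.016476·18.4138 = 0.0556  (Qualcomm)
  w_4 = 0.251172·2.9467 + -0.016476·17.5866 = 0.4504  (Merck)
  w_5 = 0.251172·0.9962 + -0.016476·16.0223 = -0.0138  (Boeing)
Σw_i=1.0000  μᵀw=0.1460
σ²=wᵀΣw=λ₁·μ_p+λ₂ = 0.251172·0.146 + -0.016476 = 0.020195 ≈ 0.0202


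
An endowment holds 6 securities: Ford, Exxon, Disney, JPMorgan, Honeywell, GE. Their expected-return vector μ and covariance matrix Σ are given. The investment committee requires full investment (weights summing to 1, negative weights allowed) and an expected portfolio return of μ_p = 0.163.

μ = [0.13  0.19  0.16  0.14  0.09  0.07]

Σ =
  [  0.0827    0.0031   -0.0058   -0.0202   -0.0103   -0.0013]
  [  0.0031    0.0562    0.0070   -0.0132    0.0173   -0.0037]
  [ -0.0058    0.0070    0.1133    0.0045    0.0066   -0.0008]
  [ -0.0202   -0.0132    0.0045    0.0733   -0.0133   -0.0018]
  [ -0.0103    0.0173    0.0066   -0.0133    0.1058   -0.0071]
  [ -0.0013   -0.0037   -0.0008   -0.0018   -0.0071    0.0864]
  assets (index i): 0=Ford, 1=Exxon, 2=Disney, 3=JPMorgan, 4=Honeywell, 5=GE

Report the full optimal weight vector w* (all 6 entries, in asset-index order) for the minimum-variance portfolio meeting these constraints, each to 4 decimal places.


u=Σ⁻¹μ = [2.4719  3.6911  1.1309  3.3819  0.9203  1.1620]
v=Σ⁻¹𝟙 = [19.5676  18.8692  7.0984  24.4991  11.8631  14.2275]
a=μᵀu=1.841243  b=𝟙ᵀu=12.758171  c=𝟙ᵀv=96.124996  D=ac−b²=14.218592
λ₁=(c·0.163−b)/D = (96.124996·0.163−12.758171)/14.218592 = 0.204676
λ₂=(a−b·0.163)/D = (1.841243−12.758171·0.163)/14.218592 = -0.016762
w* = 0.204676·u + -0.016762·v:
  w_0 = 0.204676·2.4719 + -0.016762·19.5676 = 0.1779  (Ford)
  w_1 = 0.204676·3.6911 + -0.016762·18.8692 = 0.4392  (Exxon)
  w_2 = 0.204676·1.1309 + -0.016762·7.0984 = 0.1125  (Disney)
  w_3 = 0.204676·3.3819 + -0.016762·24.4991 = 0.2815  (JPMorgan)
  w_4 = 0.204676·0.9203 + -0.016762·11.8631 = -0.0105  (Honeywell)
  w_5 = 0.204676·1.1620 + -0.016762·14.2275 = -0.0007  (GE)
Σw_i=1.0000  μᵀw=0.1630
σ²=wᵀΣw=λ₁·μ_p+λ₂ = 0.204676·0.163 + -0.016762 = 0.016600 ≈ 0.0166

0.1779  0.4392  0.1125  0.2815  -0.0105  -0.0007


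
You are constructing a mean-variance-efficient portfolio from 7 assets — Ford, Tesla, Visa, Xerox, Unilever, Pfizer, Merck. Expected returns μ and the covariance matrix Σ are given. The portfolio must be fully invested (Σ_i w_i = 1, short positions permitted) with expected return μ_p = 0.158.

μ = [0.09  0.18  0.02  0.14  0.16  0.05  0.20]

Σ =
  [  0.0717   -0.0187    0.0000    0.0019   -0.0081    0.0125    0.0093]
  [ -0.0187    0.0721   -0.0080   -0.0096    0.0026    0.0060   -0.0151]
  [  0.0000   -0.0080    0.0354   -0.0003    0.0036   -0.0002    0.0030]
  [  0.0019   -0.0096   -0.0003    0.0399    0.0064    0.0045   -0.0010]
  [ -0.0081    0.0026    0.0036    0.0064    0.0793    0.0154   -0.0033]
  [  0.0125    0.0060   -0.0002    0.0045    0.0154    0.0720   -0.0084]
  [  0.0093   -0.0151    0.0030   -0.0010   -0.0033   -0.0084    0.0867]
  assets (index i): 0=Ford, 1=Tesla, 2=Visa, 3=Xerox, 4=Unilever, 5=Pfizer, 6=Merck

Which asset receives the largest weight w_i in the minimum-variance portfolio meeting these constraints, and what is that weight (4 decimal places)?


u=Σ⁻¹μ = [2.1762  4.3193  1.1391  4.2634  1.8952  -0.3770  2.8710]
v=Σ⁻¹𝟙 = [18.6234  28.4817  32.8030  29.4732  9.0984  6.2953  14.6580]
a=μᵀu=2.451584  b=𝟙ᵀu=16.287218  c=𝟙ᵀv=139.432927  D=ac−b²=76.558121
λ₁=(c·0.158−b)/D = (139.432927·0.158−16.287218)/76.558121 = 0.075017
λ₂=(a−b·0.158)/D = (2.451584−16.287218·0.158)/76.558121 = -0.001591
w* = 0.075017·u + -0.001591·v:
  w_0 = 0.075017·2.1762 + -0.001591·18.6234 = 0.1336  (Ford)
  w_1 = 0.075017·4.3193 + -0.001591·28.4817 = 0.2787  (Tesla)
  w_2 = 0.075017·1.1391 + -0.001591·32.8030 = 0.0333  (Visa)
  w_3 = 0.075017·4.2634 + -0.001591·29.4732 = 0.2729  (Xerox)
  w_4 = 0.075017·1.8952 + -0.001591·9.0984 = 0.1277  (Unilever)
  w_5 = 0.075017·-0.3770 + -0.001591·6.2953 = -0.0383  (Pfizer)
  w_6 = 0.075017·2.8710 + -0.001591·14.6580 = 0.1921  (Merck)
Σw_i=1.0000  μᵀw=0.1580
σ²=wᵀΣw=λ₁·μ_p+λ₂ = 0.075017·0.158 + -0.001591 = 0.010262 ≈ 0.0103

Tesla (0.2787)


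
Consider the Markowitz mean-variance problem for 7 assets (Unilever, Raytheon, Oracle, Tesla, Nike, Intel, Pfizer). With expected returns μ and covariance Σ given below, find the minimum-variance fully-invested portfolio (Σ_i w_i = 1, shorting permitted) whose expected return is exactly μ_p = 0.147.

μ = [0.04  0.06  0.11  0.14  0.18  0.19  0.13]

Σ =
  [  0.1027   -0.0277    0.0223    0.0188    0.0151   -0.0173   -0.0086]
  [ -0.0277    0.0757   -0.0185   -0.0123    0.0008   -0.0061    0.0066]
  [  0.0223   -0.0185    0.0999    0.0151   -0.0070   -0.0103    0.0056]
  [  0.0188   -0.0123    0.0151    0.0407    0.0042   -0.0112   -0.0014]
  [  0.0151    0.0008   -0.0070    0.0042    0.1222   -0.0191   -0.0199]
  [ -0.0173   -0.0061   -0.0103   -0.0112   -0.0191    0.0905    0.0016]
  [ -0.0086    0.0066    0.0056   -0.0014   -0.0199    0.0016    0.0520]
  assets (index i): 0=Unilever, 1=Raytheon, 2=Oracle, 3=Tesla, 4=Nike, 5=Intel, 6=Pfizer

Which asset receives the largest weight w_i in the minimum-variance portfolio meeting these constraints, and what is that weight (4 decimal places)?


Tesla (0.2743)

x=Σ⁻¹μ = [0.3668  1.8483  1.0617  4.2291  2.3692  3.3831  3.1282]
y=Σ⁻¹𝟙 = [12.8193  24.4407  9.3758  28.0419  13.0955  22.0542  22.3270]
a=μᵀx=2.310349  b=𝟙ᵀx=16.386427  c=𝟙ᵀy=132.154494  D=ac−b²=36.808065
λ₁=(c·0.147−b)/D = (132.154494·0.147−16.386427)/36.808065 = 0.082598
λ₂=(a−b·0.147)/D = (2.310349−16.386427·0.147)/36.808065 = -0.002675
w* = 0.082598·x + -0.002675·y:
  w_0 = 0.082598·0.3668 + -0.002675·12.8193 = -0.0040  (Unilever)
  w_1 = 0.082598·1.8483 + -0.002675·24.4407 = 0.0873  (Raytheon)
  w_2 = 0.082598·1.0617 + -0.002675·9.3758 = 0.0626  (Oracle)
  w_3 = 0.082598·4.2291 + -0.002675·28.0419 = 0.2743  (Tesla)
  w_4 = 0.082598·2.3692 + -0.002675·13.0955 = 0.1607  (Nike)
  w_5 = 0.082598·3.3831 + -0.002675·22.0542 = 0.2204  (Intel)
  w_6 = 0.082598·3.1282 + -0.002675·22.3270 = 0.1987  (Pfizer)
Σw_i=1.0000  μᵀw=0.1470
σ²=wᵀΣw=λ₁·μ_p+λ₂ = 0.082598·0.147 + -0.002675 = 0.009467 ≈ 0.0095


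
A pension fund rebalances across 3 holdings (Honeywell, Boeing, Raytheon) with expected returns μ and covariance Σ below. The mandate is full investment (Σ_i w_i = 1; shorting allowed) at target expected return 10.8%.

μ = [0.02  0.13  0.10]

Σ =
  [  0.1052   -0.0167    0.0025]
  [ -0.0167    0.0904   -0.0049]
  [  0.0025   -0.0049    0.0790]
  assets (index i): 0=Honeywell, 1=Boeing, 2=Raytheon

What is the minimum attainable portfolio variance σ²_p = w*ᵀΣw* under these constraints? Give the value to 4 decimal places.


p=Σ⁻¹μ = [0.4099  1.5870  1.3513]
q=Σ⁻¹𝟙 = [11.3965  13.8805  13.1585]
a=μᵀp=0.349641  b=𝟙ᵀp=3.348247  c=𝟙ᵀq=38.435494  D=ac−b²=2.227855
λ₁=(c·0.108−b)/D = (38.435494·0.108−3.348247)/2.227855 = 0.360340
λ₂=(a−b·0.108)/D = (0.349641−3.348247·0.108)/2.227855 = -0.005373
w* = 0.360340·p + -0.005373·q:
  w_0 = 0.360340·0.4099 + -0.005373·11.3965 = 0.0865  (Honeywell)
  w_1 = 0.360340·1.5870 + -0.005373·13.8805 = 0.4973  (Boeing)
  w_2 = 0.360340·1.3513 + -0.005373·13.1585 = 0.4162  (Raytheon)
Σw_i=1.0000  μᵀw=0.1080
σ²=wᵀΣw=λ₁·μ_p+λ₂ = 0.360340·0.108 + -0.005373 = 0.033544 ≈ 0.0335

0.0335


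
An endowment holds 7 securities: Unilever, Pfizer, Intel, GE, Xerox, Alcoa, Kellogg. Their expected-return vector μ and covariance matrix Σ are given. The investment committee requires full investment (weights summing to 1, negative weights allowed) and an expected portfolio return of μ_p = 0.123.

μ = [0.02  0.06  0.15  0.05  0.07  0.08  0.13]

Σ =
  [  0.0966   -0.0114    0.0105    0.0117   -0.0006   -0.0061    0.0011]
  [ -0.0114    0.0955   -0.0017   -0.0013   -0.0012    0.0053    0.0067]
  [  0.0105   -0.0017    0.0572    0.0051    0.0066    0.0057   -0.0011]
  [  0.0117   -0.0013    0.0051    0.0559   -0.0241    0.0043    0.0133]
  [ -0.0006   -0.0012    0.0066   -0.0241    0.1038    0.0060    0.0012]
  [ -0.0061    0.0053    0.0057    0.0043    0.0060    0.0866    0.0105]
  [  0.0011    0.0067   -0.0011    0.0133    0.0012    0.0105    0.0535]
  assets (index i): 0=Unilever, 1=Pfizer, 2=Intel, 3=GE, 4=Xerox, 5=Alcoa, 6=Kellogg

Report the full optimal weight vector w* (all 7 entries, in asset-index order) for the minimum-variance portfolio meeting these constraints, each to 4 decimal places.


p=Σ⁻¹μ = [-0.0523  0.5002  2.5552  0.3581  0.5519  0.3934  2.2423]
q=Σ⁻¹𝟙 = [8.5891  10.8983  12.7208  17.2647  12.4414  7.5517  11.3586]
a=μᵀp=0.791741  b=𝟙ᵀp=6.548674  c=𝟙ᵀq=80.824479  D=ac−b²=21.106961
λ₁=(c·0.123−b)/D = (80.824479·0.123−6.548674)/21.106961 = 0.160740
λ₂=(a−b·0.123)/D = (0.791741−6.548674·0.123)/21.106961 = -0.000651
w* = 0.160740·p + -0.000651·q:
  w_0 = 0.160740·-0.0523 + -0.000651·8.5891 = -0.0140  (Unilever)
  w_1 = 0.160740·0.5002 + -0.000651·10.8983 = 0.0733  (Pfizer)
  w_2 = 0.160740·2.5552 + -0.000651·12.7208 = 0.4024  (Intel)
  w_3 = 0.160740·0.3581 + -0.000651·17.2647 = 0.0463  (GE)
  w_4 = 0.160740·0.5519 + -0.000651·12.4414 = 0.0806  (Xerox)
  w_5 = 0.160740·0.3934 + -0.000651·7.5517 = 0.0583  (Alcoa)
  w_6 = 0.160740·2.2423 + -0.000651·11.3586 = 0.3530  (Kellogg)
Σw_i=1.0000  μᵀw=0.1230
σ²=wᵀΣw=λ₁·μ_p+λ₂ = 0.160740·0.123 + -0.000651 = 0.019120 ≈ 0.0191

-0.0140  0.0733  0.4024  0.0463  0.0806  0.0583  0.3530


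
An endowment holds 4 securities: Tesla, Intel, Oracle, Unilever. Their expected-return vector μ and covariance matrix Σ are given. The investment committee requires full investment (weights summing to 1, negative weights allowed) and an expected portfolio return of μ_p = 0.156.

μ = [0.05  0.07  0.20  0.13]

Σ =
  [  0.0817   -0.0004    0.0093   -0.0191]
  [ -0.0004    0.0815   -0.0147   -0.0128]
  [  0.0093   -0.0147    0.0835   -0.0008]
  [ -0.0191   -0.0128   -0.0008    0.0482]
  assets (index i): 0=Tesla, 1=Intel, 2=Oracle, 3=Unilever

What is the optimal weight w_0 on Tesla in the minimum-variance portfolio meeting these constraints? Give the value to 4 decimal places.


-0.0242

g=Σ⁻¹μ = [1.1920  1.9253  2.6371  3.7245]
h=Σ⁻¹𝟙 = [18.6535  20.1398  13.7671  33.7154]
a=μᵀg=1.205974  b=𝟙ᵀg=9.478881  c=𝟙ᵀh=86.275781  D=ac−b²=14.197117
λ₁=(c·0.156−b)/D = (86.275781·0.156−9.478881)/14.197117 = 0.280348
λ₂=(a−b·0.156)/D = (1.205974−9.478881·0.156)/14.197117 = -0.019210
w* = 0.280348·g + -0.019210·h:
  w_0 = 0.280348·1.1920 + -0.019210·18.6535 = -0.0242  (Tesla)
  w_1 = 0.280348·1.9253 + -0.019210·20.1398 = 0.1529  (Intel)
  w_2 = 0.280348·2.6371 + -0.019210·13.7671 = 0.4748  (Oracle)
  w_3 = 0.280348·3.7245 + -0.019210·33.7154 = 0.3965  (Unilever)
Σw_i=1.0000  μᵀw=0.1560
σ²=wᵀΣw=λ₁·μ_p+λ₂ = 0.280348·0.156 + -0.019210 = 0.024524 ≈ 0.0245


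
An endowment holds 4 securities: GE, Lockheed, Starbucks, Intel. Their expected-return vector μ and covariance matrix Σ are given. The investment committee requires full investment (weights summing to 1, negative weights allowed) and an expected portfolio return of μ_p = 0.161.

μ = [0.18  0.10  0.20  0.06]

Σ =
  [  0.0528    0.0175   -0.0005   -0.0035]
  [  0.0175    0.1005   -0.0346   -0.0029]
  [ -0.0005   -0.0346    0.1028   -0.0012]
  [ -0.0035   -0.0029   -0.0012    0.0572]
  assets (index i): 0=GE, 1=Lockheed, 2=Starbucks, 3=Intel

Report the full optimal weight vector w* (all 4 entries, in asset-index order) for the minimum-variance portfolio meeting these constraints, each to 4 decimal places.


0.4184  0.1484  0.3204  0.1128

x=Σ⁻¹μ = [3.0802  1.3326  2.4249  1.3559]
y=Σ⁻¹𝟙 = [16.1827  12.6075  14.2763  19.4114]
a=μᵀx=1.254030  b=𝟙ᵀx=8.193587  c=𝟙ᵀy=62.477956  D=ac−b²=11.214382
λ₁=(c·0.161−b)/D = (62.477956·0.161−8.193587)/11.214382 = 0.166337
λ₂=(a−b·0.161)/D = (1.254030−8.193587·0.161)/11.214382 = -0.005808
w* = 0.166337·x + -0.005808·y:
  w_0 = 0.166337·3.0802 + -0.005808·16.1827 = 0.4184  (GE)
  w_1 = 0.166337·1.3326 + -0.005808·12.6075 = 0.1484  (Lockheed)
  w_2 = 0.166337·2.4249 + -0.005808·14.2763 = 0.3204  (Starbucks)
  w_3 = 0.166337·1.3559 + -0.005808·19.4114 = 0.1128  (Intel)
Σw_i=1.0000  μᵀw=0.1610
σ²=wᵀΣw=λ₁·μ_p+λ₂ = 0.166337·0.161 + -0.005808 = 0.020972 ≈ 0.0210


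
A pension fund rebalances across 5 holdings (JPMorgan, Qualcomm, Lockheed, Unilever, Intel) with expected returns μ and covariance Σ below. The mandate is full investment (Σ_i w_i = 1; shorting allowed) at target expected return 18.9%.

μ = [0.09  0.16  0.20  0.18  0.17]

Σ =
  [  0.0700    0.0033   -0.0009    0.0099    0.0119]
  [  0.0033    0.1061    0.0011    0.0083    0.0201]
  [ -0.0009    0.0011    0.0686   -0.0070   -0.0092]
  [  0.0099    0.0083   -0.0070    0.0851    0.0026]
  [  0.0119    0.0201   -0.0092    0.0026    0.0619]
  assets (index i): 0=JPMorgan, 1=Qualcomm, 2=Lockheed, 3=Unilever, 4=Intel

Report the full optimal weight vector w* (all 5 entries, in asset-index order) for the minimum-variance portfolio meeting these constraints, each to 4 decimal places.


g=Σ⁻¹μ = [0.5042  0.7474  3.5136  2.1859  2.8371]
h=Σ⁻¹𝟙 = [10.2109  5.2843  17.7189  11.0577  14.6452]
a=μᵀg=1.743473  b=𝟙ᵀg=9.788318  c=𝟙ᵀh=58.916972  D=ac−b²=6.909000
λ₁=(c·0.189−b)/D = (58.916972·0.189−9.788318)/6.909000 = 0.194962
λ₂=(a−b·0.189)/D = (1.743473−9.788318·0.189)/6.909000 = -0.015417
w* = 0.194962·g + -0.015417·h:
  w_0 = 0.194962·0.5042 + -0.015417·10.2109 = -0.0591  (JPMorgan)
  w_1 = 0.194962·0.7474 + -0.015417·5.2843 = 0.0642  (Qualcomm)
  w_2 = 0.194962·3.5136 + -0.015417·17.7189 = 0.4118  (Lockheed)
  w_3 = 0.194962·2.1859 + -0.015417·11.0577 = 0.2557  (Unilever)
  w_4 = 0.194962·2.8371 + -0.015417·14.6452 = 0.3273  (Intel)
Σw_i=1.0000  μᵀw=0.1890
σ²=wᵀΣw=λ₁·μ_p+λ₂ = 0.194962·0.189 + -0.015417 = 0.021430 ≈ 0.0214

-0.0591  0.0642  0.4118  0.2557  0.3273


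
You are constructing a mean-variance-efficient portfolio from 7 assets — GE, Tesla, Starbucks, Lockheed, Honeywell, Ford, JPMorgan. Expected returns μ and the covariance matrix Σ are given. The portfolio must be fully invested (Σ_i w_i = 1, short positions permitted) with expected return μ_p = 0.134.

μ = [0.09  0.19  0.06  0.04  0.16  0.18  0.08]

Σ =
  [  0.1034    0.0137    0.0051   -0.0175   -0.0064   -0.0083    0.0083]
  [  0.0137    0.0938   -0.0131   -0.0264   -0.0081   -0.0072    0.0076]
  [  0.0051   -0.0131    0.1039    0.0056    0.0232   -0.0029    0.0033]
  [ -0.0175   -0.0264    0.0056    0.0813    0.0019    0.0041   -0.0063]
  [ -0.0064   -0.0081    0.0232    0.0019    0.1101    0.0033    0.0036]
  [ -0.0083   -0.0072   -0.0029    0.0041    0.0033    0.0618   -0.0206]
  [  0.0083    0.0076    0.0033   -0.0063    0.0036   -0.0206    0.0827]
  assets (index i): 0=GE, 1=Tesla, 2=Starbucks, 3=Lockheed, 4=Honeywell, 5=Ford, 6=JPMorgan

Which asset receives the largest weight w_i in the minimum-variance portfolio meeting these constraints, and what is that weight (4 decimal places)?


u=Σ⁻¹μ = [0.9970  2.6349  0.5238  1.4275  1.4063  3.7357  1.5823]
v=Σ⁻¹𝟙 = [11.3981  16.8606  8.5934  19.5109  7.5988  23.7556  16.1285]
a=μᵀu=1.702905  b=𝟙ᵀu=12.307472  c=𝟙ᵀv=103.845872  D=ac−b²=25.365730
λ₁=(c·0.134−b)/D = (103.845872·0.134−12.307472)/25.365730 = 0.063388
λ₂=(a−b·0.134)/D = (1.702905−12.307472·0.134)/25.365730 = 0.002117
w* = 0.063388·u + 0.002117·v:
  w_0 = 0.063388·0.9970 + 0.002117·11.3981 = 0.0873  (GE)
  w_1 = 0.063388·2.6349 + 0.002117·16.8606 = 0.2027  (Tesla)
  w_2 = 0.063388·0.5238 + 0.002117·8.5934 = 0.0514  (Starbucks)
  w_3 = 0.063388·1.4275 + 0.002117·19.5109 = 0.1318  (Lockheed)
  w_4 = 0.063388·1.4063 + 0.002117·7.5988 = 0.1052  (Honeywell)
  w_5 = 0.063388·3.7357 + 0.002117·23.7556 = 0.2871  (Ford)
  w_6 = 0.063388·1.5823 + 0.002117·16.1285 = 0.1344  (JPMorgan)
Σw_i=1.0000  μᵀw=0.1340
σ²=wᵀΣw=λ₁·μ_p+λ₂ = 0.063388·0.134 + 0.002117 = 0.010611 ≈ 0.0106

Ford (0.2871)
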